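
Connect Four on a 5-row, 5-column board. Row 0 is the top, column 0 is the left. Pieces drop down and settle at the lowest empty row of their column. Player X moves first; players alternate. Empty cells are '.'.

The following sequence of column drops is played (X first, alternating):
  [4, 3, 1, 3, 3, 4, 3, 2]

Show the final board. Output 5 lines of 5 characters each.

Answer: .....
...X.
...X.
...OO
.XOOX

Derivation:
Move 1: X drops in col 4, lands at row 4
Move 2: O drops in col 3, lands at row 4
Move 3: X drops in col 1, lands at row 4
Move 4: O drops in col 3, lands at row 3
Move 5: X drops in col 3, lands at row 2
Move 6: O drops in col 4, lands at row 3
Move 7: X drops in col 3, lands at row 1
Move 8: O drops in col 2, lands at row 4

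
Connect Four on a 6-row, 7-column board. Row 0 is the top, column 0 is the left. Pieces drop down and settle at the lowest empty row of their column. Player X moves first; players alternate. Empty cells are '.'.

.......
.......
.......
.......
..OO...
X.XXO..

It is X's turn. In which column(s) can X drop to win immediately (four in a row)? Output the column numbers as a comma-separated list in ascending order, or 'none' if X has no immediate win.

Answer: 1

Derivation:
col 0: drop X → no win
col 1: drop X → WIN!
col 2: drop X → no win
col 3: drop X → no win
col 4: drop X → no win
col 5: drop X → no win
col 6: drop X → no win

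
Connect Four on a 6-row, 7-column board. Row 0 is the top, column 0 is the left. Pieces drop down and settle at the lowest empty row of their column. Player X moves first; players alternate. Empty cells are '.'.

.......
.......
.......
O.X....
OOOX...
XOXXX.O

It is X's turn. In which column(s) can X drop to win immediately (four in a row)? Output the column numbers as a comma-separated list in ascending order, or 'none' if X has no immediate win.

Answer: 5

Derivation:
col 0: drop X → no win
col 1: drop X → no win
col 2: drop X → no win
col 3: drop X → no win
col 4: drop X → no win
col 5: drop X → WIN!
col 6: drop X → no win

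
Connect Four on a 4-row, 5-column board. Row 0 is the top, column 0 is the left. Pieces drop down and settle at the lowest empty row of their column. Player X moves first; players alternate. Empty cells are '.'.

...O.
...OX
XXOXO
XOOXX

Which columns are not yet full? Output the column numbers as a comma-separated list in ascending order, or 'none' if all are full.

col 0: top cell = '.' → open
col 1: top cell = '.' → open
col 2: top cell = '.' → open
col 3: top cell = 'O' → FULL
col 4: top cell = '.' → open

Answer: 0,1,2,4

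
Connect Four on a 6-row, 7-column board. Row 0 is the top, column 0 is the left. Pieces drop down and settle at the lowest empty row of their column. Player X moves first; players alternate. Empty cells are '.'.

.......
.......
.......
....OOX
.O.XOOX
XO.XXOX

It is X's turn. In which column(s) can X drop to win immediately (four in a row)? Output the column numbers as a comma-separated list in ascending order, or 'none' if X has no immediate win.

col 0: drop X → no win
col 1: drop X → no win
col 2: drop X → no win
col 3: drop X → no win
col 4: drop X → no win
col 5: drop X → no win
col 6: drop X → WIN!

Answer: 6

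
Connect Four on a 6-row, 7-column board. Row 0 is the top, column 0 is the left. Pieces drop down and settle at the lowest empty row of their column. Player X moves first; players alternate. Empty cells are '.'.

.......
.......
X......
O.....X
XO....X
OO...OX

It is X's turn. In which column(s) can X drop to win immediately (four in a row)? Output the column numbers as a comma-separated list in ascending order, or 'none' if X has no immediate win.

col 0: drop X → no win
col 1: drop X → no win
col 2: drop X → no win
col 3: drop X → no win
col 4: drop X → no win
col 5: drop X → no win
col 6: drop X → WIN!

Answer: 6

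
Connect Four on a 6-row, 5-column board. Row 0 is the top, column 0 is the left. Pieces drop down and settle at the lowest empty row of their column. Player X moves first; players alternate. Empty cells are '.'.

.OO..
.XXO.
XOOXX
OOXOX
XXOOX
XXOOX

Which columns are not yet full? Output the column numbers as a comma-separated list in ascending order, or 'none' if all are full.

col 0: top cell = '.' → open
col 1: top cell = 'O' → FULL
col 2: top cell = 'O' → FULL
col 3: top cell = '.' → open
col 4: top cell = '.' → open

Answer: 0,3,4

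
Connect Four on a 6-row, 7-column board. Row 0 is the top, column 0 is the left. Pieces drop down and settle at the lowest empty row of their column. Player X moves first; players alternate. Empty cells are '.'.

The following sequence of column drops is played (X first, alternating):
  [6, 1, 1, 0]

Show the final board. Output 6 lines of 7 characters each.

Move 1: X drops in col 6, lands at row 5
Move 2: O drops in col 1, lands at row 5
Move 3: X drops in col 1, lands at row 4
Move 4: O drops in col 0, lands at row 5

Answer: .......
.......
.......
.......
.X.....
OO....X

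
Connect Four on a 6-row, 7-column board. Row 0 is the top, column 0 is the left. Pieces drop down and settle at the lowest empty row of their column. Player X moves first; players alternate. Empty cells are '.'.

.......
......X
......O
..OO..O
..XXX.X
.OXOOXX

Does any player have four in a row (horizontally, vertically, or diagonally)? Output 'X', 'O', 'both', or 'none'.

none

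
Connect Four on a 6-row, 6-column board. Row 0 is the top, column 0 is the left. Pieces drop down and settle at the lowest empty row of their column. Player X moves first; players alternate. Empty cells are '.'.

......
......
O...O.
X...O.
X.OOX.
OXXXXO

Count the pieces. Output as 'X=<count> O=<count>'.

X=7 O=7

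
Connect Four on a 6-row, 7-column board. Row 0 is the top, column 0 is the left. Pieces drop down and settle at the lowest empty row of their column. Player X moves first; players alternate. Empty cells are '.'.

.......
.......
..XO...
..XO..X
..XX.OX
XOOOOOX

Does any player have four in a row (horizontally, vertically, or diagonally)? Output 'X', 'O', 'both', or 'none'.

O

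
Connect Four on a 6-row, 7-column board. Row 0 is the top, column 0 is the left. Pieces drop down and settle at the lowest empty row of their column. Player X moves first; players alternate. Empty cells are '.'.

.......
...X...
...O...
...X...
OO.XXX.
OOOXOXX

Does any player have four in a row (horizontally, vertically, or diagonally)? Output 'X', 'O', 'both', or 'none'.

none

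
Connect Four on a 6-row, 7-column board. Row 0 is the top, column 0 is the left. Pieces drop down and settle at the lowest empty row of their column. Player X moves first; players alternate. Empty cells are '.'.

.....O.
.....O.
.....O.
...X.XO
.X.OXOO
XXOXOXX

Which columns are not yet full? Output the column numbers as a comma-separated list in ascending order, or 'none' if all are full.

Answer: 0,1,2,3,4,6

Derivation:
col 0: top cell = '.' → open
col 1: top cell = '.' → open
col 2: top cell = '.' → open
col 3: top cell = '.' → open
col 4: top cell = '.' → open
col 5: top cell = 'O' → FULL
col 6: top cell = '.' → open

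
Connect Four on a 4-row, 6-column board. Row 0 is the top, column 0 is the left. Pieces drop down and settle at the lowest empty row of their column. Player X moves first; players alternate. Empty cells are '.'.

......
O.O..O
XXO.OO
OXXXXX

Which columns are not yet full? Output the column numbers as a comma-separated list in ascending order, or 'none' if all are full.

Answer: 0,1,2,3,4,5

Derivation:
col 0: top cell = '.' → open
col 1: top cell = '.' → open
col 2: top cell = '.' → open
col 3: top cell = '.' → open
col 4: top cell = '.' → open
col 5: top cell = '.' → open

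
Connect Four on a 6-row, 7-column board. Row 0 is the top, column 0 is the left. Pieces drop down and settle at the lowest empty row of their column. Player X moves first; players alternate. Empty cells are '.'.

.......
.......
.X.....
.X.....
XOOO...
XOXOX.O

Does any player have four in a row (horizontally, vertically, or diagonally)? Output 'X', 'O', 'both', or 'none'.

none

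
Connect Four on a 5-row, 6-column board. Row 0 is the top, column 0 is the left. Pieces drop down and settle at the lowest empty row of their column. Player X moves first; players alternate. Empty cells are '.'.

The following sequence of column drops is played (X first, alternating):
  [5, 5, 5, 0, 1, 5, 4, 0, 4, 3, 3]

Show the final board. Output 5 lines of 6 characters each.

Move 1: X drops in col 5, lands at row 4
Move 2: O drops in col 5, lands at row 3
Move 3: X drops in col 5, lands at row 2
Move 4: O drops in col 0, lands at row 4
Move 5: X drops in col 1, lands at row 4
Move 6: O drops in col 5, lands at row 1
Move 7: X drops in col 4, lands at row 4
Move 8: O drops in col 0, lands at row 3
Move 9: X drops in col 4, lands at row 3
Move 10: O drops in col 3, lands at row 4
Move 11: X drops in col 3, lands at row 3

Answer: ......
.....O
.....X
O..XXO
OX.OXX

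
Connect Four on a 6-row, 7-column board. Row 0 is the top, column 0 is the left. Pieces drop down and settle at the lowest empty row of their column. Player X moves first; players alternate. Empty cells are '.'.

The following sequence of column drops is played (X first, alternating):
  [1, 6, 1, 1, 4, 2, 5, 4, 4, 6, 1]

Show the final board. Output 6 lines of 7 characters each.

Answer: .......
.......
.X.....
.O..X..
.X..O.O
.XO.XXO

Derivation:
Move 1: X drops in col 1, lands at row 5
Move 2: O drops in col 6, lands at row 5
Move 3: X drops in col 1, lands at row 4
Move 4: O drops in col 1, lands at row 3
Move 5: X drops in col 4, lands at row 5
Move 6: O drops in col 2, lands at row 5
Move 7: X drops in col 5, lands at row 5
Move 8: O drops in col 4, lands at row 4
Move 9: X drops in col 4, lands at row 3
Move 10: O drops in col 6, lands at row 4
Move 11: X drops in col 1, lands at row 2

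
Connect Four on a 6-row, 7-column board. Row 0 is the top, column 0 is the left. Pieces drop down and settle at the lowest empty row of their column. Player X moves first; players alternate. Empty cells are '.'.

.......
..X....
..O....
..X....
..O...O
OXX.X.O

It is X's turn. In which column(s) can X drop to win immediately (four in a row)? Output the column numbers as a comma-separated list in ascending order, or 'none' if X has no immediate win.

Answer: 3

Derivation:
col 0: drop X → no win
col 1: drop X → no win
col 2: drop X → no win
col 3: drop X → WIN!
col 4: drop X → no win
col 5: drop X → no win
col 6: drop X → no win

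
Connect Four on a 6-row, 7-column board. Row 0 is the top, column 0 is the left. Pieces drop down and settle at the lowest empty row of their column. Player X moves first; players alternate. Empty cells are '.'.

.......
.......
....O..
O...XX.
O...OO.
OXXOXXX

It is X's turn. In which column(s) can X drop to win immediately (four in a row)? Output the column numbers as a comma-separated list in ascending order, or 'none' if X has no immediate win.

Answer: none

Derivation:
col 0: drop X → no win
col 1: drop X → no win
col 2: drop X → no win
col 3: drop X → no win
col 4: drop X → no win
col 5: drop X → no win
col 6: drop X → no win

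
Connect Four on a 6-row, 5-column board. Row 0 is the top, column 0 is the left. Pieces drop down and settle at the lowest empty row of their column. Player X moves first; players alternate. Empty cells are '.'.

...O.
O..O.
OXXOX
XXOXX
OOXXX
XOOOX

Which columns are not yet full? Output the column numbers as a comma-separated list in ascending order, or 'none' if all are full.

col 0: top cell = '.' → open
col 1: top cell = '.' → open
col 2: top cell = '.' → open
col 3: top cell = 'O' → FULL
col 4: top cell = '.' → open

Answer: 0,1,2,4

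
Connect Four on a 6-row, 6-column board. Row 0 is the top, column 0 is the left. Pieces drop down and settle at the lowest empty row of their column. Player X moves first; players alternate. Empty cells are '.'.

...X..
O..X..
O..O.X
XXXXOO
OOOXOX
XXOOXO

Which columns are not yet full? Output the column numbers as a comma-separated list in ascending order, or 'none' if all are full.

Answer: 0,1,2,4,5

Derivation:
col 0: top cell = '.' → open
col 1: top cell = '.' → open
col 2: top cell = '.' → open
col 3: top cell = 'X' → FULL
col 4: top cell = '.' → open
col 5: top cell = '.' → open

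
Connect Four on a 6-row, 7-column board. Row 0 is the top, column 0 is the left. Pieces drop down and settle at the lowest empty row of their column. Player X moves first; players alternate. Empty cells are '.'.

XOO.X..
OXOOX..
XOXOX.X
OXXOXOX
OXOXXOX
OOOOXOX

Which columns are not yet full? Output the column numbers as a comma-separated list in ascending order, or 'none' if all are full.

col 0: top cell = 'X' → FULL
col 1: top cell = 'O' → FULL
col 2: top cell = 'O' → FULL
col 3: top cell = '.' → open
col 4: top cell = 'X' → FULL
col 5: top cell = '.' → open
col 6: top cell = '.' → open

Answer: 3,5,6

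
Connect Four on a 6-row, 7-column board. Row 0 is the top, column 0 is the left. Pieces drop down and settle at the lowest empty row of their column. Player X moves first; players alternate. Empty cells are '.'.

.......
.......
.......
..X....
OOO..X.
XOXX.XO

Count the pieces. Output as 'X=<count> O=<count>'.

X=6 O=5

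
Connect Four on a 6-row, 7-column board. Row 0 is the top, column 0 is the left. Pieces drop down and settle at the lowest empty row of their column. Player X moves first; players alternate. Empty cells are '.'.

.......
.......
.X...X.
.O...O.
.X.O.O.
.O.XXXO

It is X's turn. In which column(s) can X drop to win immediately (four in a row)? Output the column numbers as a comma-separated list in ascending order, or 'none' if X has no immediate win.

Answer: 2

Derivation:
col 0: drop X → no win
col 1: drop X → no win
col 2: drop X → WIN!
col 3: drop X → no win
col 4: drop X → no win
col 5: drop X → no win
col 6: drop X → no win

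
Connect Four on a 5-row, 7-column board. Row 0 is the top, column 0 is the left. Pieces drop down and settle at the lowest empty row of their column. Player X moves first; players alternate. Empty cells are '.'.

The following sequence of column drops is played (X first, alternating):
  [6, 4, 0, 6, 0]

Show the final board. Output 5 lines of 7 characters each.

Move 1: X drops in col 6, lands at row 4
Move 2: O drops in col 4, lands at row 4
Move 3: X drops in col 0, lands at row 4
Move 4: O drops in col 6, lands at row 3
Move 5: X drops in col 0, lands at row 3

Answer: .......
.......
.......
X.....O
X...O.X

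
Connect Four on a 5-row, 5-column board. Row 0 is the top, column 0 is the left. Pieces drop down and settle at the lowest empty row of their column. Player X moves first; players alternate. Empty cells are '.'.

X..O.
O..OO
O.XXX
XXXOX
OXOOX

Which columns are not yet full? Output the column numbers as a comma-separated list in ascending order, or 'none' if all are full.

Answer: 1,2,4

Derivation:
col 0: top cell = 'X' → FULL
col 1: top cell = '.' → open
col 2: top cell = '.' → open
col 3: top cell = 'O' → FULL
col 4: top cell = '.' → open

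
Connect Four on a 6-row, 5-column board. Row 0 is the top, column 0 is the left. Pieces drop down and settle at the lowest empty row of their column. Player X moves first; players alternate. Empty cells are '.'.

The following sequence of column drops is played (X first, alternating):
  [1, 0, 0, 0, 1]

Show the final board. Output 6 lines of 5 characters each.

Move 1: X drops in col 1, lands at row 5
Move 2: O drops in col 0, lands at row 5
Move 3: X drops in col 0, lands at row 4
Move 4: O drops in col 0, lands at row 3
Move 5: X drops in col 1, lands at row 4

Answer: .....
.....
.....
O....
XX...
OX...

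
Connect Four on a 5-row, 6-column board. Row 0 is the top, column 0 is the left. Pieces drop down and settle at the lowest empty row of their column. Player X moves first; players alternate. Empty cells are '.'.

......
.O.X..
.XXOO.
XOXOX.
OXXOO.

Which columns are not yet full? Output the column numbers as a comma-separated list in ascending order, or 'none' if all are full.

col 0: top cell = '.' → open
col 1: top cell = '.' → open
col 2: top cell = '.' → open
col 3: top cell = '.' → open
col 4: top cell = '.' → open
col 5: top cell = '.' → open

Answer: 0,1,2,3,4,5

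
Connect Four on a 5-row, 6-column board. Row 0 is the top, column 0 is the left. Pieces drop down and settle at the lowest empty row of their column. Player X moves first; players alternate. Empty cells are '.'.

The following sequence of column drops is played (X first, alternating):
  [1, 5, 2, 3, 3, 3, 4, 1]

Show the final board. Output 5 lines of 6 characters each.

Move 1: X drops in col 1, lands at row 4
Move 2: O drops in col 5, lands at row 4
Move 3: X drops in col 2, lands at row 4
Move 4: O drops in col 3, lands at row 4
Move 5: X drops in col 3, lands at row 3
Move 6: O drops in col 3, lands at row 2
Move 7: X drops in col 4, lands at row 4
Move 8: O drops in col 1, lands at row 3

Answer: ......
......
...O..
.O.X..
.XXOXO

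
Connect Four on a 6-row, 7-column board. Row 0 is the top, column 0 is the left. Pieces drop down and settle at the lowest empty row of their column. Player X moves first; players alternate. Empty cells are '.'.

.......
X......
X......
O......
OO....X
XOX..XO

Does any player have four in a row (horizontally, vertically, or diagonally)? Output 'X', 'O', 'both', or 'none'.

none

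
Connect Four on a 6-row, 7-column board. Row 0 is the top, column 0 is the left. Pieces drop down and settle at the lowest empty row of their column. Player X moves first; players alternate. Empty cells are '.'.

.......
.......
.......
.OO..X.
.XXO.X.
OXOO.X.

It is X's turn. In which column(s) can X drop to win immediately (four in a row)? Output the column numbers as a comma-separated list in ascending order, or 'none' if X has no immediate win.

Answer: 5

Derivation:
col 0: drop X → no win
col 1: drop X → no win
col 2: drop X → no win
col 3: drop X → no win
col 4: drop X → no win
col 5: drop X → WIN!
col 6: drop X → no win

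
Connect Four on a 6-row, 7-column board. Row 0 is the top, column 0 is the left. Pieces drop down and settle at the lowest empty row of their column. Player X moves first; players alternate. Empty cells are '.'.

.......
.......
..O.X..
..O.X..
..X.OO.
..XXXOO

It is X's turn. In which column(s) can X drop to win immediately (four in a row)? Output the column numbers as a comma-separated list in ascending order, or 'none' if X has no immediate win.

col 0: drop X → no win
col 1: drop X → WIN!
col 2: drop X → no win
col 3: drop X → no win
col 4: drop X → no win
col 5: drop X → no win
col 6: drop X → no win

Answer: 1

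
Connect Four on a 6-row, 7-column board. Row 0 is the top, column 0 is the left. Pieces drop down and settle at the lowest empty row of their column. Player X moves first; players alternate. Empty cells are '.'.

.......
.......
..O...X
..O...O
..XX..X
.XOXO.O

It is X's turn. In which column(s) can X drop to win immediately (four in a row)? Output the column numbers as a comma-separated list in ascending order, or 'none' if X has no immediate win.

col 0: drop X → no win
col 1: drop X → no win
col 2: drop X → no win
col 3: drop X → no win
col 4: drop X → no win
col 5: drop X → no win
col 6: drop X → no win

Answer: none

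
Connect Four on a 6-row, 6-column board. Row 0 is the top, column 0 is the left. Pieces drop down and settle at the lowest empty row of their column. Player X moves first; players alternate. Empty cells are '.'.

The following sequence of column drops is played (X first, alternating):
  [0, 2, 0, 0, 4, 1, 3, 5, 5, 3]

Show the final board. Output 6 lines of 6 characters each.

Answer: ......
......
......
O.....
X..O.X
XOOXXO

Derivation:
Move 1: X drops in col 0, lands at row 5
Move 2: O drops in col 2, lands at row 5
Move 3: X drops in col 0, lands at row 4
Move 4: O drops in col 0, lands at row 3
Move 5: X drops in col 4, lands at row 5
Move 6: O drops in col 1, lands at row 5
Move 7: X drops in col 3, lands at row 5
Move 8: O drops in col 5, lands at row 5
Move 9: X drops in col 5, lands at row 4
Move 10: O drops in col 3, lands at row 4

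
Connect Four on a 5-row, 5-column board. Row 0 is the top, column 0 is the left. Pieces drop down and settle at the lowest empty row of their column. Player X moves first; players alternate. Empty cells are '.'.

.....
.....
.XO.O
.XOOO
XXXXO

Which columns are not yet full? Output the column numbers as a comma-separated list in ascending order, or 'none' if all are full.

Answer: 0,1,2,3,4

Derivation:
col 0: top cell = '.' → open
col 1: top cell = '.' → open
col 2: top cell = '.' → open
col 3: top cell = '.' → open
col 4: top cell = '.' → open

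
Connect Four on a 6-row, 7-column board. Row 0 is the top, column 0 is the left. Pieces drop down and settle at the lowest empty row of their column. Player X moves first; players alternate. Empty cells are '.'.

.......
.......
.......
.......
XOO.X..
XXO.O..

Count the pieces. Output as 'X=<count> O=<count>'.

X=4 O=4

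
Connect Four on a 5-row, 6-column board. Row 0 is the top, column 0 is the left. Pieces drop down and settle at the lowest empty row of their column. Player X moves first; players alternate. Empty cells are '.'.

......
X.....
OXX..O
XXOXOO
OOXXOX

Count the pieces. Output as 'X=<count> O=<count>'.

X=9 O=8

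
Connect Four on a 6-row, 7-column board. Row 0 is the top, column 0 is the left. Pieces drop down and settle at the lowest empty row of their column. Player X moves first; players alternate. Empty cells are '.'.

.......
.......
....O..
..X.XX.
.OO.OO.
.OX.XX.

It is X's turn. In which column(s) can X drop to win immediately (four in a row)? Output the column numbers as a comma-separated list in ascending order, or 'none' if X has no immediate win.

Answer: 3

Derivation:
col 0: drop X → no win
col 1: drop X → no win
col 2: drop X → no win
col 3: drop X → WIN!
col 4: drop X → no win
col 5: drop X → no win
col 6: drop X → no win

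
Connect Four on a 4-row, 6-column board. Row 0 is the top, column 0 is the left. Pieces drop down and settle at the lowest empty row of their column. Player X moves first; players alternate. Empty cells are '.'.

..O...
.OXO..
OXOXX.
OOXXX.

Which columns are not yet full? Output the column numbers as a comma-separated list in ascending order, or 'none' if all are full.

col 0: top cell = '.' → open
col 1: top cell = '.' → open
col 2: top cell = 'O' → FULL
col 3: top cell = '.' → open
col 4: top cell = '.' → open
col 5: top cell = '.' → open

Answer: 0,1,3,4,5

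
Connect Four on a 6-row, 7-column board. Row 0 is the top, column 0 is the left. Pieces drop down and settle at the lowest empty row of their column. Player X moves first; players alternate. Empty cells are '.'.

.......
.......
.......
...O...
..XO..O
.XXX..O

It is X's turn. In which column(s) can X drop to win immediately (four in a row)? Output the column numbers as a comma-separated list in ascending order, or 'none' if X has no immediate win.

Answer: 0,4

Derivation:
col 0: drop X → WIN!
col 1: drop X → no win
col 2: drop X → no win
col 3: drop X → no win
col 4: drop X → WIN!
col 5: drop X → no win
col 6: drop X → no win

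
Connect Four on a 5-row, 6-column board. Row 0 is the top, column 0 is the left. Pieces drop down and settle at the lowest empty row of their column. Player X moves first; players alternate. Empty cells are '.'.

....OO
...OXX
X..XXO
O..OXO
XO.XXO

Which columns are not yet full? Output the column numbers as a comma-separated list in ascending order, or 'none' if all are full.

Answer: 0,1,2,3

Derivation:
col 0: top cell = '.' → open
col 1: top cell = '.' → open
col 2: top cell = '.' → open
col 3: top cell = '.' → open
col 4: top cell = 'O' → FULL
col 5: top cell = 'O' → FULL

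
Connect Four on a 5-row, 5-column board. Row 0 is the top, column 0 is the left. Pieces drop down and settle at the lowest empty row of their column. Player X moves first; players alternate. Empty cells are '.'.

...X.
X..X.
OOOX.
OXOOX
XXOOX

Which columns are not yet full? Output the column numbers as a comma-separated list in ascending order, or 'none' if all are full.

Answer: 0,1,2,4

Derivation:
col 0: top cell = '.' → open
col 1: top cell = '.' → open
col 2: top cell = '.' → open
col 3: top cell = 'X' → FULL
col 4: top cell = '.' → open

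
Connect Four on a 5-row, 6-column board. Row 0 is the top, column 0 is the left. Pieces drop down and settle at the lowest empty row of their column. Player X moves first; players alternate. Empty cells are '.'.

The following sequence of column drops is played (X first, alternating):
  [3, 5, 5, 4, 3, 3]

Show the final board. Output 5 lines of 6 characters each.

Answer: ......
......
...O..
...X.X
...XOO

Derivation:
Move 1: X drops in col 3, lands at row 4
Move 2: O drops in col 5, lands at row 4
Move 3: X drops in col 5, lands at row 3
Move 4: O drops in col 4, lands at row 4
Move 5: X drops in col 3, lands at row 3
Move 6: O drops in col 3, lands at row 2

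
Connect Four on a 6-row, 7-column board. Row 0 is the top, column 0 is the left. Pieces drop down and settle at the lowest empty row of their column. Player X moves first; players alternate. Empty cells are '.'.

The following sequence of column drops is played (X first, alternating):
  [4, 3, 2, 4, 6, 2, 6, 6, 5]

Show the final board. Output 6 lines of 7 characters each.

Move 1: X drops in col 4, lands at row 5
Move 2: O drops in col 3, lands at row 5
Move 3: X drops in col 2, lands at row 5
Move 4: O drops in col 4, lands at row 4
Move 5: X drops in col 6, lands at row 5
Move 6: O drops in col 2, lands at row 4
Move 7: X drops in col 6, lands at row 4
Move 8: O drops in col 6, lands at row 3
Move 9: X drops in col 5, lands at row 5

Answer: .......
.......
.......
......O
..O.O.X
..XOXXX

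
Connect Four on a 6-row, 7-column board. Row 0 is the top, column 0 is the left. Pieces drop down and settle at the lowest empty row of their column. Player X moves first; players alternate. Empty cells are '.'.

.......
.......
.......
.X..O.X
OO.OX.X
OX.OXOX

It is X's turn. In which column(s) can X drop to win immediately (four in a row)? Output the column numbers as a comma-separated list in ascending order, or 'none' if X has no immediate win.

col 0: drop X → no win
col 1: drop X → no win
col 2: drop X → no win
col 3: drop X → no win
col 4: drop X → no win
col 5: drop X → no win
col 6: drop X → WIN!

Answer: 6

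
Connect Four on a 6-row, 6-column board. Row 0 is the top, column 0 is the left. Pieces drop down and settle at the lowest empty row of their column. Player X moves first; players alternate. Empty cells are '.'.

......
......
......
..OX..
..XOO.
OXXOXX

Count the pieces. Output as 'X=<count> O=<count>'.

X=6 O=5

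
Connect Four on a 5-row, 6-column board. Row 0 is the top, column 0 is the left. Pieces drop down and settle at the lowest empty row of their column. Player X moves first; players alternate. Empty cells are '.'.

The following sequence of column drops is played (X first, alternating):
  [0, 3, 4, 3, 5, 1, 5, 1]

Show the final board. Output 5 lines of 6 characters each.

Move 1: X drops in col 0, lands at row 4
Move 2: O drops in col 3, lands at row 4
Move 3: X drops in col 4, lands at row 4
Move 4: O drops in col 3, lands at row 3
Move 5: X drops in col 5, lands at row 4
Move 6: O drops in col 1, lands at row 4
Move 7: X drops in col 5, lands at row 3
Move 8: O drops in col 1, lands at row 3

Answer: ......
......
......
.O.O.X
XO.OXX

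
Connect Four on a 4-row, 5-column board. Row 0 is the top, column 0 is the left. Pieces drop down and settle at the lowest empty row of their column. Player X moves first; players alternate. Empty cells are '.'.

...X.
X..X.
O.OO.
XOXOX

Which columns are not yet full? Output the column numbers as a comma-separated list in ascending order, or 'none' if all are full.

col 0: top cell = '.' → open
col 1: top cell = '.' → open
col 2: top cell = '.' → open
col 3: top cell = 'X' → FULL
col 4: top cell = '.' → open

Answer: 0,1,2,4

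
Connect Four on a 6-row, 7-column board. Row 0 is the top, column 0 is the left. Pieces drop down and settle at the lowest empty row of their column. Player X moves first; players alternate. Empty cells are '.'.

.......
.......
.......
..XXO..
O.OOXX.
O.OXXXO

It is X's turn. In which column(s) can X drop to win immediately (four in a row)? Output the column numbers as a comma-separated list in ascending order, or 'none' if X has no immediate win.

Answer: 2

Derivation:
col 0: drop X → no win
col 1: drop X → no win
col 2: drop X → WIN!
col 3: drop X → no win
col 4: drop X → no win
col 5: drop X → no win
col 6: drop X → no win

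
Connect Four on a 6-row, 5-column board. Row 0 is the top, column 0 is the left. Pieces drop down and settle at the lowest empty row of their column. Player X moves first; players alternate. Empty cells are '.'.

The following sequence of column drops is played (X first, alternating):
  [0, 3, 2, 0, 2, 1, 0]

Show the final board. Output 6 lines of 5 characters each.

Move 1: X drops in col 0, lands at row 5
Move 2: O drops in col 3, lands at row 5
Move 3: X drops in col 2, lands at row 5
Move 4: O drops in col 0, lands at row 4
Move 5: X drops in col 2, lands at row 4
Move 6: O drops in col 1, lands at row 5
Move 7: X drops in col 0, lands at row 3

Answer: .....
.....
.....
X....
O.X..
XOXO.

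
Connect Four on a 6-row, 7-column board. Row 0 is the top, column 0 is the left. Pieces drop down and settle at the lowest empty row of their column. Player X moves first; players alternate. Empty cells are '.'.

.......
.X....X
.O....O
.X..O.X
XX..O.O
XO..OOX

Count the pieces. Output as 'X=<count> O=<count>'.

X=8 O=8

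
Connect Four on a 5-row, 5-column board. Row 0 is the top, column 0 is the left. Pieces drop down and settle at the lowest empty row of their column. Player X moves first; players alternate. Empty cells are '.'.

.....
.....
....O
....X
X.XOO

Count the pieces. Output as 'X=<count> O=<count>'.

X=3 O=3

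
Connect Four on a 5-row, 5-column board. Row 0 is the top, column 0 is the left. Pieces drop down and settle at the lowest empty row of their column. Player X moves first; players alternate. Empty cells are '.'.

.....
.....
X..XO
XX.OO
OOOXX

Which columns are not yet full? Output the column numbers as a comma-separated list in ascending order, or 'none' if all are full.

col 0: top cell = '.' → open
col 1: top cell = '.' → open
col 2: top cell = '.' → open
col 3: top cell = '.' → open
col 4: top cell = '.' → open

Answer: 0,1,2,3,4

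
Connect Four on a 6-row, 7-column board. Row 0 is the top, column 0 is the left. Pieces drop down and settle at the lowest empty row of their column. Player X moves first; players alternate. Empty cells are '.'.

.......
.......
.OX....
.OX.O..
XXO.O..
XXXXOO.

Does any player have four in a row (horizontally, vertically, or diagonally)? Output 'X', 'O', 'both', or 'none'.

X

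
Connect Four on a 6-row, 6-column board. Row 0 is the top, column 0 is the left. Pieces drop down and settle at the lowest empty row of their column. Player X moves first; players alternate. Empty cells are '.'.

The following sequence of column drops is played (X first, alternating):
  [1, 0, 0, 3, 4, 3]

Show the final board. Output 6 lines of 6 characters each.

Move 1: X drops in col 1, lands at row 5
Move 2: O drops in col 0, lands at row 5
Move 3: X drops in col 0, lands at row 4
Move 4: O drops in col 3, lands at row 5
Move 5: X drops in col 4, lands at row 5
Move 6: O drops in col 3, lands at row 4

Answer: ......
......
......
......
X..O..
OX.OX.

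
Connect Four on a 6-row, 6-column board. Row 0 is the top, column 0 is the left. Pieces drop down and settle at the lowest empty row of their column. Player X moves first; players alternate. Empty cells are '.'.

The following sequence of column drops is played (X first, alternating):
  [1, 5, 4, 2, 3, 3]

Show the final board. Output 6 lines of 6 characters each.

Move 1: X drops in col 1, lands at row 5
Move 2: O drops in col 5, lands at row 5
Move 3: X drops in col 4, lands at row 5
Move 4: O drops in col 2, lands at row 5
Move 5: X drops in col 3, lands at row 5
Move 6: O drops in col 3, lands at row 4

Answer: ......
......
......
......
...O..
.XOXXO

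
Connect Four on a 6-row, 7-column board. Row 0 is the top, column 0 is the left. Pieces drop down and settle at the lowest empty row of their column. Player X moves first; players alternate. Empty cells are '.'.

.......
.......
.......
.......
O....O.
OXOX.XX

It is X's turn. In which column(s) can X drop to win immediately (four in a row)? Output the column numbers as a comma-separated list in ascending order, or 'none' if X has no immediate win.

Answer: 4

Derivation:
col 0: drop X → no win
col 1: drop X → no win
col 2: drop X → no win
col 3: drop X → no win
col 4: drop X → WIN!
col 5: drop X → no win
col 6: drop X → no win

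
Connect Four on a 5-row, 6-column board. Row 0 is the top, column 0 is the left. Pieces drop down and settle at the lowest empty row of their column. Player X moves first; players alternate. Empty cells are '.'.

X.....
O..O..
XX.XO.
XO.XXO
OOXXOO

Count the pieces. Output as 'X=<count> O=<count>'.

X=9 O=9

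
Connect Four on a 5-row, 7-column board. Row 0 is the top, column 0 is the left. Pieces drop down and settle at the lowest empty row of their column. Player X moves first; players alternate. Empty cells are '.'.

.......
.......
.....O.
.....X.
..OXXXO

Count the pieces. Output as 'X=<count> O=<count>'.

X=4 O=3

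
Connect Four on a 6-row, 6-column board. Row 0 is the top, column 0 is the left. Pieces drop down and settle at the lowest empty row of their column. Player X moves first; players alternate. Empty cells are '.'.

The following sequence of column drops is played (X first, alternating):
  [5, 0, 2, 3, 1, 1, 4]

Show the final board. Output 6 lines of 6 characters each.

Answer: ......
......
......
......
.O....
OXXOXX

Derivation:
Move 1: X drops in col 5, lands at row 5
Move 2: O drops in col 0, lands at row 5
Move 3: X drops in col 2, lands at row 5
Move 4: O drops in col 3, lands at row 5
Move 5: X drops in col 1, lands at row 5
Move 6: O drops in col 1, lands at row 4
Move 7: X drops in col 4, lands at row 5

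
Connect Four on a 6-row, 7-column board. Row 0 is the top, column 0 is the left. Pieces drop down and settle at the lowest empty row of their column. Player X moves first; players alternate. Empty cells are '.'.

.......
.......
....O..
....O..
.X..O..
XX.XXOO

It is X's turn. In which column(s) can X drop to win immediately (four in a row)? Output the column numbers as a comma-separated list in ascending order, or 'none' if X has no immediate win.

col 0: drop X → no win
col 1: drop X → no win
col 2: drop X → WIN!
col 3: drop X → no win
col 4: drop X → no win
col 5: drop X → no win
col 6: drop X → no win

Answer: 2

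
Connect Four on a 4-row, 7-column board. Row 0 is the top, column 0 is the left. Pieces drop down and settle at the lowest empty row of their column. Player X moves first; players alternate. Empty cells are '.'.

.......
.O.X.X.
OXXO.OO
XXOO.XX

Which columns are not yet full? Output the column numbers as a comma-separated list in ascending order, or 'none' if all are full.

col 0: top cell = '.' → open
col 1: top cell = '.' → open
col 2: top cell = '.' → open
col 3: top cell = '.' → open
col 4: top cell = '.' → open
col 5: top cell = '.' → open
col 6: top cell = '.' → open

Answer: 0,1,2,3,4,5,6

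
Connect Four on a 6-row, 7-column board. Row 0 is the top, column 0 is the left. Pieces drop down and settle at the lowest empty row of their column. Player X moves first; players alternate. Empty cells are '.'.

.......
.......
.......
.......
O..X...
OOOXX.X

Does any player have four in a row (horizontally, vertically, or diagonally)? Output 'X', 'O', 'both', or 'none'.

none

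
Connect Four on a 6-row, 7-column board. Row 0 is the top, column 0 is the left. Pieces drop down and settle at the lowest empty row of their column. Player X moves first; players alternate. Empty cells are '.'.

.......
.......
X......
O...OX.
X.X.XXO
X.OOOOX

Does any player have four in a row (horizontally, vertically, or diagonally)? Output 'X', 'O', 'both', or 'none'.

O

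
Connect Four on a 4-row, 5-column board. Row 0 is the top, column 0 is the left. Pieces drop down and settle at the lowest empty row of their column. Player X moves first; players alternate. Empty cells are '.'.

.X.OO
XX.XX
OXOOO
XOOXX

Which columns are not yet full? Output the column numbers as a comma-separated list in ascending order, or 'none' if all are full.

Answer: 0,2

Derivation:
col 0: top cell = '.' → open
col 1: top cell = 'X' → FULL
col 2: top cell = '.' → open
col 3: top cell = 'O' → FULL
col 4: top cell = 'O' → FULL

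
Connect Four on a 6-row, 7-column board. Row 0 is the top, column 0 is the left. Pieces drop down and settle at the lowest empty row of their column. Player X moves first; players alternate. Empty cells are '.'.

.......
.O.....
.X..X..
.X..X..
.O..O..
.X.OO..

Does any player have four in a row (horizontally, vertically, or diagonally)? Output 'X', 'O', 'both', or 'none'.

none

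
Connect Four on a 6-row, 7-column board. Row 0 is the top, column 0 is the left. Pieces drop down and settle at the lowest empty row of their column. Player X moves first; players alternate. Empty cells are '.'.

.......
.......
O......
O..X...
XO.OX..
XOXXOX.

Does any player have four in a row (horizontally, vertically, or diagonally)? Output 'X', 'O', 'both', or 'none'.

none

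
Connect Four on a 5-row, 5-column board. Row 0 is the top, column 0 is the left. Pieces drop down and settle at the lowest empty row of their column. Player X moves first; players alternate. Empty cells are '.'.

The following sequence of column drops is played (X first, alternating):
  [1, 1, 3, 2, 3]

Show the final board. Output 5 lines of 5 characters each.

Move 1: X drops in col 1, lands at row 4
Move 2: O drops in col 1, lands at row 3
Move 3: X drops in col 3, lands at row 4
Move 4: O drops in col 2, lands at row 4
Move 5: X drops in col 3, lands at row 3

Answer: .....
.....
.....
.O.X.
.XOX.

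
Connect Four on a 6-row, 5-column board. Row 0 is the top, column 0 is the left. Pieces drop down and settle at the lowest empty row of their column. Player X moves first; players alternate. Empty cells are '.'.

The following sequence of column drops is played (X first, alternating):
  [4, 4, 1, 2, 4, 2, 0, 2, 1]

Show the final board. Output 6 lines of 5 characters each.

Answer: .....
.....
.....
..O.X
.XO.O
XXO.X

Derivation:
Move 1: X drops in col 4, lands at row 5
Move 2: O drops in col 4, lands at row 4
Move 3: X drops in col 1, lands at row 5
Move 4: O drops in col 2, lands at row 5
Move 5: X drops in col 4, lands at row 3
Move 6: O drops in col 2, lands at row 4
Move 7: X drops in col 0, lands at row 5
Move 8: O drops in col 2, lands at row 3
Move 9: X drops in col 1, lands at row 4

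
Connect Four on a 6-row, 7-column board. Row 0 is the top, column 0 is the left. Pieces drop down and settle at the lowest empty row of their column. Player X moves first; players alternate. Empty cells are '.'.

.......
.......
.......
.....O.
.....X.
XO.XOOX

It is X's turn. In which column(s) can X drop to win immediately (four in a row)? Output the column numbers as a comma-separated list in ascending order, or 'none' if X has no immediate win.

col 0: drop X → no win
col 1: drop X → no win
col 2: drop X → no win
col 3: drop X → no win
col 4: drop X → no win
col 5: drop X → no win
col 6: drop X → no win

Answer: none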